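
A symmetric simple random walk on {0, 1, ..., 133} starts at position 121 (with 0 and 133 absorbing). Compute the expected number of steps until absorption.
E[τ | X_0 = 121] = 1452

Let v_k = E[τ | X_0 = k]. Boundary: v_0 = v_133 = 0. Recurrence: v_k = 1 + (v_{k-1} + v_{k+1})/2 for 1 ≤ k ≤ 132. The particular solution to v_k − (v_{k-1} + v_{k+1})/2 = 1 is v_k = −k^2. Adding homogeneous solution A + B k and matching boundaries gives v_k = k (133 − k). Substituting k = 121: v_121 = 121 · 12 = 1452.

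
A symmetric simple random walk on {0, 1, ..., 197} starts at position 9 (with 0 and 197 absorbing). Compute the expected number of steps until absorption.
E[τ | X_0 = 9] = 1692

Let v_k = E[τ | X_0 = k]. Boundary: v_0 = v_197 = 0. Recurrence: v_k = 1 + (v_{k-1} + v_{k+1})/2 for 1 ≤ k ≤ 196. The particular solution to v_k − (v_{k-1} + v_{k+1})/2 = 1 is v_k = −k^2. Adding homogeneous solution A + B k and matching boundaries gives v_k = k (197 − k). Substituting k = 9: v_9 = 9 · 188 = 1692.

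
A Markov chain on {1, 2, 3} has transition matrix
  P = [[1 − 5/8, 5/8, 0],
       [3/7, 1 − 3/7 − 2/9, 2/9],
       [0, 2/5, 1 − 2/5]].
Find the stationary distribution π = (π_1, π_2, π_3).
π = (108/353, 315/706, 175/706)

This is a birth-death chain on three states, which satisfies detailed balance: π_1 · P_{12} = π_2 · P_{21} and π_2 · P_{23} = π_3 · P_{32}.
From π_1 · 5/8 = π_2 · 3/7: π_2/π_1 = (5/8)/(3/7) = 35/24.
From π_2 · 2/9 = π_3 · 2/5: π_3/π_2 = (2/9)/(2/5) = 5/9.
Take π_1 proportional to 1; then unnormalized π = (1, 35/24, 175/216). Normalize by dividing by the sum 353/108:
  π = (108/353, 315/706, 175/706).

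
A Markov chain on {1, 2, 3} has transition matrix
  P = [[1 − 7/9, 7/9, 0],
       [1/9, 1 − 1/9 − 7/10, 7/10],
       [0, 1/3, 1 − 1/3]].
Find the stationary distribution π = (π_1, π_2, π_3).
π = (10/227, 70/227, 147/227)

This is a birth-death chain on three states, which satisfies detailed balance: π_1 · P_{12} = π_2 · P_{21} and π_2 · P_{23} = π_3 · P_{32}.
From π_1 · 7/9 = π_2 · 1/9: π_2/π_1 = (7/9)/(1/9) = 7.
From π_2 · 7/10 = π_3 · 1/3: π_3/π_2 = (7/10)/(1/3) = 21/10.
Take π_1 proportional to 1; then unnormalized π = (1, 7, 147/10). Normalize by dividing by the sum 227/10:
  π = (10/227, 70/227, 147/227).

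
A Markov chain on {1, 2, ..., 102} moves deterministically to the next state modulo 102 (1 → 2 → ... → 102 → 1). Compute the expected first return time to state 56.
E[T_56 | X_0 = 56] = 102

The chain cycles deterministically, so starting at state 56 it returns in exactly 102 steps. Equivalently, the stationary distribution is uniform π_j = 1/102 for every state j, so by Kac's formula E[T_56] = 1/π_56 = 102.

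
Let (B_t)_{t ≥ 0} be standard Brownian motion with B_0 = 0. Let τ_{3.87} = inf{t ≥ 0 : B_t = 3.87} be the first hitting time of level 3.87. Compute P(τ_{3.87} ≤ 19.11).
P(τ_{3.87} ≤ 19.11) = 2(1 − Φ(3.87/√19.11)) = 2(1 − Φ(0.8853)) ≈ 0.3760

By the reflection principle for standard BM, P(τ_b ≤ t) = 2 · P(B_t ≥ b). Since B_t ~ N(0, t), P(B_t ≥ 3.87) = 1 − Φ(3.87/√t) = 1 − Φ(3.87/√19.11) = 1 − Φ(0.8853) ≈ 0.18800. Doubling: P(τ_{3.87} ≤ 19.11) ≈ 2 · 0.18800 = 0.37600 ≈ 0.3760.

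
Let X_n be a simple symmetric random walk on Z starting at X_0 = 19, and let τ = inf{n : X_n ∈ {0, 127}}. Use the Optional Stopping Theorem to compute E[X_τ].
E[X_τ] = 19

X_n is a martingale and τ is a bounded-mean stopping time (indeed τ is finite a.s. with bounded expectation since the walk is in a bounded region). By the OST, E[X_τ] = E[X_0] = 19. Equivalently: E[X_τ] = 127 · P(hit 127 first) + 0 · P(hit 0 first) = 127 · (19/127) = 19.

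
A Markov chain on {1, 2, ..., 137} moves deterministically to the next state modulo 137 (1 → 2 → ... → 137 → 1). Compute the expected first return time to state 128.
E[T_128 | X_0 = 128] = 137

The chain cycles deterministically, so starting at state 128 it returns in exactly 137 steps. Equivalently, the stationary distribution is uniform π_j = 1/137 for every state j, so by Kac's formula E[T_128] = 1/π_128 = 137.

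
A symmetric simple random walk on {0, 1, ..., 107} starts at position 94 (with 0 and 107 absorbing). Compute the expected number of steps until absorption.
E[τ | X_0 = 94] = 1222

Let v_k = E[τ | X_0 = k]. Boundary: v_0 = v_107 = 0. Recurrence: v_k = 1 + (v_{k-1} + v_{k+1})/2 for 1 ≤ k ≤ 106. The particular solution to v_k − (v_{k-1} + v_{k+1})/2 = 1 is v_k = −k^2. Adding homogeneous solution A + B k and matching boundaries gives v_k = k (107 − k). Substituting k = 94: v_94 = 94 · 13 = 1222.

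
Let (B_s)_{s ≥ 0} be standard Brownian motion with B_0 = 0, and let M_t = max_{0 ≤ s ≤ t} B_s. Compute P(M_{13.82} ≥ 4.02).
P(M_{13.82} ≥ 4.02) = 2·P(B_{13.82} ≥ 4.02) = 2(1 − Φ(4.02/√13.82)) ≈ 0.2795

By the reflection principle for Brownian motion, P(M_t ≥ a) = 2 · P(B_t ≥ a) for a ≥ 0. Since B_t ~ N(0, t), P(B_t ≥ 4.02) = 1 − Φ(4.02/√t) = 1 − Φ(4.02/√13.82) = 1 − Φ(1.0814). So
  P(M_{13.82} ≥ 4.02) = 2(1 − Φ(1.0814)) ≈ 0.2795.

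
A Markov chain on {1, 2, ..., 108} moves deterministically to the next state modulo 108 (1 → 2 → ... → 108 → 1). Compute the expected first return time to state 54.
E[T_54 | X_0 = 54] = 108

The chain cycles deterministically, so starting at state 54 it returns in exactly 108 steps. Equivalently, the stationary distribution is uniform π_j = 1/108 for every state j, so by Kac's formula E[T_54] = 1/π_54 = 108.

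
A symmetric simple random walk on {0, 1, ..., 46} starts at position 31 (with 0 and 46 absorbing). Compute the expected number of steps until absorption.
E[τ | X_0 = 31] = 465

Let v_k = E[τ | X_0 = k]. Boundary: v_0 = v_46 = 0. Recurrence: v_k = 1 + (v_{k-1} + v_{k+1})/2 for 1 ≤ k ≤ 45. The particular solution to v_k − (v_{k-1} + v_{k+1})/2 = 1 is v_k = −k^2. Adding homogeneous solution A + B k and matching boundaries gives v_k = k (46 − k). Substituting k = 31: v_31 = 31 · 15 = 465.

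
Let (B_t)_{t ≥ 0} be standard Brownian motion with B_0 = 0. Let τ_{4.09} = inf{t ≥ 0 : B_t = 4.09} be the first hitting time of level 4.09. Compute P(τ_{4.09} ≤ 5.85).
P(τ_{4.09} ≤ 5.85) = 2(1 − Φ(4.09/√5.85)) = 2(1 − Φ(1.6910)) ≈ 0.0908

By the reflection principle for standard BM, P(τ_b ≤ t) = 2 · P(B_t ≥ b). Since B_t ~ N(0, t), P(B_t ≥ 4.09) = 1 − Φ(4.09/√t) = 1 − Φ(4.09/√5.85) = 1 − Φ(1.6910) ≈ 0.04542. Doubling: P(τ_{4.09} ≤ 5.85) ≈ 2 · 0.04542 = 0.09084 ≈ 0.0908.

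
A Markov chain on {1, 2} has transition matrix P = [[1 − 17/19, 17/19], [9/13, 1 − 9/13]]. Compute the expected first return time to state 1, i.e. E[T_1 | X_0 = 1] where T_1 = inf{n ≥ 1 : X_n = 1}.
E[T_1 | X_0 = 1] = 1/π_1 = 392/171

For an irreducible recurrent Markov chain with stationary distribution π, E[T_i | X_0 = i] = 1/π_i (Kac's formula). Here π_1 = (9/13)/(17/19 + 9/13) = (9/13)/(392/247) = 171/392, so E[T_1 | X_0 = 1] = 1/π_1 = (17/19 + 9/13)/(9/13) = (392/247)/(9/13) = 392/171.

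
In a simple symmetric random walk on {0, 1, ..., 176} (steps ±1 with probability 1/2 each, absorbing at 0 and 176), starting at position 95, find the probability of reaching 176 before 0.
P(hit 176 before 0) = 95/176

Let u_k = P(hit 176 before 0 | start at k). Then u_0 = 0, u_176 = 1, and u_k = u_{k-1}/2 + u_{k+1}/2 for 1 ≤ k ≤ 175. This harmonic recurrence is solved by u_k = k/176, giving u_95 = 95/176.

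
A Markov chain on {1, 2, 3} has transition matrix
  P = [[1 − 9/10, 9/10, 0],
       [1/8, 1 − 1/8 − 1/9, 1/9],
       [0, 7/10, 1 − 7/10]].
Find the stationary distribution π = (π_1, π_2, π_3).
π = (35/327, 84/109, 40/327)

This is a birth-death chain on three states, which satisfies detailed balance: π_1 · P_{12} = π_2 · P_{21} and π_2 · P_{23} = π_3 · P_{32}.
From π_1 · 9/10 = π_2 · 1/8: π_2/π_1 = (9/10)/(1/8) = 36/5.
From π_2 · 1/9 = π_3 · 7/10: π_3/π_2 = (1/9)/(7/10) = 10/63.
Take π_1 proportional to 1; then unnormalized π = (1, 36/5, 8/7). Normalize by dividing by the sum 327/35:
  π = (35/327, 84/109, 40/327).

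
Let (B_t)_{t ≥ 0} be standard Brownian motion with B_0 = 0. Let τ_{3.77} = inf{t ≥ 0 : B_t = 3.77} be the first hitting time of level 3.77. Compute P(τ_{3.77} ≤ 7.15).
P(τ_{3.77} ≤ 7.15) = 2(1 − Φ(3.77/√7.15)) = 2(1 − Φ(1.4099)) ≈ 0.1586

By the reflection principle for standard BM, P(τ_b ≤ t) = 2 · P(B_t ≥ b). Since B_t ~ N(0, t), P(B_t ≥ 3.77) = 1 − Φ(3.77/√t) = 1 − Φ(3.77/√7.15) = 1 − Φ(1.4099) ≈ 0.07928. Doubling: P(τ_{3.77} ≤ 7.15) ≈ 2 · 0.07928 = 0.15856 ≈ 0.1586.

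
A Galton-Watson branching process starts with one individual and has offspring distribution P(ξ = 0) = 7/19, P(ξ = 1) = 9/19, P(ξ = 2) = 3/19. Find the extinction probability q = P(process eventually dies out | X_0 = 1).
q = 1

Mean offspring μ = 0·7/19 + 1·9/19 + 2·3/19 = 15/19 ≤ 1. For μ ≤ 1 with offspring not concentrated at 1, the Galton-Watson process goes extinct almost surely, so q = 1.
(Algebraic check: The pgf is f(s) = 7/19 + 9/19·s + 3/19·s². The extinction probability q is the smallest fixed point of f in [0, 1]. Setting s = f(s):
  3/19·s² + (9/19 − 1)·s + 7/19 = 0
  3/19·s² − (7/19 + 3/19)·s + 7/19 = 0
which factors as (s − 1)·(3/19·s − 7/19) = 0, giving roots s = 1 and s = (7/19)/(3/19) = 7/3. Since 7/3 ≥ 1, the smallest root in [0, 1] is s = 1.)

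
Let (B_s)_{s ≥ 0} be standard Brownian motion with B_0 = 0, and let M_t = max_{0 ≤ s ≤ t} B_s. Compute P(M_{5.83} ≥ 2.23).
P(M_{5.83} ≥ 2.23) = 2·P(B_{5.83} ≥ 2.23) = 2(1 − Φ(2.23/√5.83)) ≈ 0.3557

By the reflection principle for Brownian motion, P(M_t ≥ a) = 2 · P(B_t ≥ a) for a ≥ 0. Since B_t ~ N(0, t), P(B_t ≥ 2.23) = 1 − Φ(2.23/√t) = 1 − Φ(2.23/√5.83) = 1 − Φ(0.9236). So
  P(M_{5.83} ≥ 2.23) = 2(1 − Φ(0.9236)) ≈ 0.3557.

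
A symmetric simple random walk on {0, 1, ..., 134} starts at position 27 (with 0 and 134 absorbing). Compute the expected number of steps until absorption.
E[τ | X_0 = 27] = 2889

Let v_k = E[τ | X_0 = k]. Boundary: v_0 = v_134 = 0. Recurrence: v_k = 1 + (v_{k-1} + v_{k+1})/2 for 1 ≤ k ≤ 133. The particular solution to v_k − (v_{k-1} + v_{k+1})/2 = 1 is v_k = −k^2. Adding homogeneous solution A + B k and matching boundaries gives v_k = k (134 − k). Substituting k = 27: v_27 = 27 · 107 = 2889.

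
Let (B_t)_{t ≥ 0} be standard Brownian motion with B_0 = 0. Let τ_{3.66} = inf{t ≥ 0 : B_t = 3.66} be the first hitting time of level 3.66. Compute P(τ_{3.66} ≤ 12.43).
P(τ_{3.66} ≤ 12.43) = 2(1 − Φ(3.66/√12.43)) = 2(1 − Φ(1.0381)) ≈ 0.2992

By the reflection principle for standard BM, P(τ_b ≤ t) = 2 · P(B_t ≥ b). Since B_t ~ N(0, t), P(B_t ≥ 3.66) = 1 − Φ(3.66/√t) = 1 − Φ(3.66/√12.43) = 1 − Φ(1.0381) ≈ 0.14961. Doubling: P(τ_{3.66} ≤ 12.43) ≈ 2 · 0.14961 = 0.29922 ≈ 0.2992.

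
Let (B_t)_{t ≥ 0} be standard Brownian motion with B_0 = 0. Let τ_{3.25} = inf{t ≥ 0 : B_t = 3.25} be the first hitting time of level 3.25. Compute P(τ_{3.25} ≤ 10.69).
P(τ_{3.25} ≤ 10.69) = 2(1 − Φ(3.25/√10.69)) = 2(1 − Φ(0.9940)) ≈ 0.3202

By the reflection principle for standard BM, P(τ_b ≤ t) = 2 · P(B_t ≥ b). Since B_t ~ N(0, t), P(B_t ≥ 3.25) = 1 − Φ(3.25/√t) = 1 − Φ(3.25/√10.69) = 1 − Φ(0.9940) ≈ 0.16011. Doubling: P(τ_{3.25} ≤ 10.69) ≈ 2 · 0.16011 = 0.32022 ≈ 0.3202.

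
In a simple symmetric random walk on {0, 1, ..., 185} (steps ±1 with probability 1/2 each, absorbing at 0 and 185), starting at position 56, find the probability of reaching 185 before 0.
P(hit 185 before 0) = 56/185

Let u_k = P(hit 185 before 0 | start at k). Then u_0 = 0, u_185 = 1, and u_k = u_{k-1}/2 + u_{k+1}/2 for 1 ≤ k ≤ 184. This harmonic recurrence is solved by u_k = k/185, giving u_56 = 56/185.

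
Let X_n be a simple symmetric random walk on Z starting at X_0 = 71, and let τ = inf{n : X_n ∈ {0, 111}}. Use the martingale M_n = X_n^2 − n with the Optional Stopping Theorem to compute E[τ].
E[τ] = 2840

M_n = X_n^2 − n is a martingale (since E[X_{n+1}^2 | F_n] = X_n^2 + 1). By OST (τ has finite mean in a bounded region), E[M_τ] = E[M_0] = X_0^2 − 0 = 71^2 = 5041. Also E[M_τ] = E[X_τ^2] − E[τ]. The walk exits at 0 or 111, with P(hit 111 first) = 71/111, so E[X_τ^2] = 111^2 · 71/111 + 0 = 7881. Thus E[τ] = E[X_τ^2] − E[M_τ] = 7881 − 5041 = 2840 = 71(111 − 71) = 2840.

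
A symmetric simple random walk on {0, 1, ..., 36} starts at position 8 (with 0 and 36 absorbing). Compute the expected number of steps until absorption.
E[τ | X_0 = 8] = 224

Let v_k = E[τ | X_0 = k]. Boundary: v_0 = v_36 = 0. Recurrence: v_k = 1 + (v_{k-1} + v_{k+1})/2 for 1 ≤ k ≤ 35. The particular solution to v_k − (v_{k-1} + v_{k+1})/2 = 1 is v_k = −k^2. Adding homogeneous solution A + B k and matching boundaries gives v_k = k (36 − k). Substituting k = 8: v_8 = 8 · 28 = 224.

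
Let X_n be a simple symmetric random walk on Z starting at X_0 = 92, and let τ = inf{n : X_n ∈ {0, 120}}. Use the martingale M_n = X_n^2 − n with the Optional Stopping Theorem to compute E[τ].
E[τ] = 2576

M_n = X_n^2 − n is a martingale (since E[X_{n+1}^2 | F_n] = X_n^2 + 1). By OST (τ has finite mean in a bounded region), E[M_τ] = E[M_0] = X_0^2 − 0 = 92^2 = 8464. Also E[M_τ] = E[X_τ^2] − E[τ]. The walk exits at 0 or 120, with P(hit 120 first) = 92/120, so E[X_τ^2] = 120^2 · 92/120 + 0 = 11040. Thus E[τ] = E[X_τ^2] − E[M_τ] = 11040 − 8464 = 2576 = 92(120 − 92) = 2576.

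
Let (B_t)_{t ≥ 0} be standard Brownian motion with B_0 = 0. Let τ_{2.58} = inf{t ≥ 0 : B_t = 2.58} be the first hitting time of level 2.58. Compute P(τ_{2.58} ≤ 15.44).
P(τ_{2.58} ≤ 15.44) = 2(1 − Φ(2.58/√15.44)) = 2(1 − Φ(0.6566)) ≈ 0.5114

By the reflection principle for standard BM, P(τ_b ≤ t) = 2 · P(B_t ≥ b). Since B_t ~ N(0, t), P(B_t ≥ 2.58) = 1 − Φ(2.58/√t) = 1 − Φ(2.58/√15.44) = 1 − Φ(0.6566) ≈ 0.25572. Doubling: P(τ_{2.58} ≤ 15.44) ≈ 2 · 0.25572 = 0.51144 ≈ 0.5114.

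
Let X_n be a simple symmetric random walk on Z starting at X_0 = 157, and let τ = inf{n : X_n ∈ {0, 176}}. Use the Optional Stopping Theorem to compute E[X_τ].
E[X_τ] = 157

X_n is a martingale and τ is a bounded-mean stopping time (indeed τ is finite a.s. with bounded expectation since the walk is in a bounded region). By the OST, E[X_τ] = E[X_0] = 157. Equivalently: E[X_τ] = 176 · P(hit 176 first) + 0 · P(hit 0 first) = 176 · (157/176) = 157.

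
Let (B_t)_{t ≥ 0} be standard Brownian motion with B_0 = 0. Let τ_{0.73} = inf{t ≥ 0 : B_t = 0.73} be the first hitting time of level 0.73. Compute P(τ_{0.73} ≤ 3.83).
P(τ_{0.73} ≤ 3.83) = 2(1 − Φ(0.73/√3.83)) = 2(1 − Φ(0.3730)) ≈ 0.7091

By the reflection principle for standard BM, P(τ_b ≤ t) = 2 · P(B_t ≥ b). Since B_t ~ N(0, t), P(B_t ≥ 0.73) = 1 − Φ(0.73/√t) = 1 − Φ(0.73/√3.83) = 1 − Φ(0.3730) ≈ 0.35457. Doubling: P(τ_{0.73} ≤ 3.83) ≈ 2 · 0.35457 = 0.70914 ≈ 0.7091.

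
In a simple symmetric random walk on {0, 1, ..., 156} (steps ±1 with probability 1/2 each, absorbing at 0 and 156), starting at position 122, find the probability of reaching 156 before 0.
P(hit 156 before 0) = 122/156 = 61/78

Let u_k = P(hit 156 before 0 | start at k). Then u_0 = 0, u_156 = 1, and u_k = u_{k-1}/2 + u_{k+1}/2 for 1 ≤ k ≤ 155. This harmonic recurrence is solved by u_k = k/156, giving u_122 = 122/156 = 61/78.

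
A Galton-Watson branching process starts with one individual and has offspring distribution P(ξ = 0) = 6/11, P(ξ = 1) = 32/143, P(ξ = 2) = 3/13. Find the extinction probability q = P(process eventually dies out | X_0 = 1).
q = 1

Mean offspring μ = 0·6/11 + 1·32/143 + 2·3/13 = 98/143 ≤ 1. For μ ≤ 1 with offspring not concentrated at 1, the Galton-Watson process goes extinct almost surely, so q = 1.
(Algebraic check: The pgf is f(s) = 6/11 + 32/143·s + 3/13·s². The extinction probability q is the smallest fixed point of f in [0, 1]. Setting s = f(s):
  3/13·s² + (32/143 − 1)·s + 6/11 = 0
  3/13·s² − (6/11 + 3/13)·s + 6/11 = 0
which factors as (s − 1)·(3/13·s − 6/11) = 0, giving roots s = 1 and s = (6/11)/(3/13) = 26/11. Since 26/11 ≥ 1, the smallest root in [0, 1] is s = 1.)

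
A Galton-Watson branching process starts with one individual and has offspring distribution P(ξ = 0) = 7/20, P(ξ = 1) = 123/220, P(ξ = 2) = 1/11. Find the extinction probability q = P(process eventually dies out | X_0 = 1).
q = 1

Mean offspring μ = 0·7/20 + 1·123/220 + 2·1/11 = 163/220 ≤ 1. For μ ≤ 1 with offspring not concentrated at 1, the Galton-Watson process goes extinct almost surely, so q = 1.
(Algebraic check: The pgf is f(s) = 7/20 + 123/220·s + 1/11·s². The extinction probability q is the smallest fixed point of f in [0, 1]. Setting s = f(s):
  1/11·s² + (123/220 − 1)·s + 7/20 = 0
  1/11·s² − (7/20 + 1/11)·s + 7/20 = 0
which factors as (s − 1)·(1/11·s − 7/20) = 0, giving roots s = 1 and s = (7/20)/(1/11) = 77/20. Since 77/20 ≥ 1, the smallest root in [0, 1] is s = 1.)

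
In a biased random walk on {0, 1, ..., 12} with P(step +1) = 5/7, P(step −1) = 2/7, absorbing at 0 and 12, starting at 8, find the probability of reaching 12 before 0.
P(hit 12 before 0) = (1 − (2/5)^8) / (1 − (2/5)^12) = 400625/400881

Let u_k denote P(reach 12 before 0 | start at k). Boundary: u_0 = 0, u_12 = 1. Recurrence: u_k = 5/7·u_{k+1} + 2/7·u_{k-1} for 1 ≤ k ≤ 11. Try u_k = A + B·r^k with r = q/p = (2/7)/(5/7) = 2/5. Substitution satisfies the recurrence; boundary conditions give:
  u_k = (1 − r^k) / (1 − r^N) = (1 − (2/5)^8) / (1 − (2/5)^12) = 400625/400881.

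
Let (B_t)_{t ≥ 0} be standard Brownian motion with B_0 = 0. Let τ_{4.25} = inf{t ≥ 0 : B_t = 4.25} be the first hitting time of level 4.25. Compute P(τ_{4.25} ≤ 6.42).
P(τ_{4.25} ≤ 6.42) = 2(1 − Φ(4.25/√6.42)) = 2(1 − Φ(1.6773)) ≈ 0.0935

By the reflection principle for standard BM, P(τ_b ≤ t) = 2 · P(B_t ≥ b). Since B_t ~ N(0, t), P(B_t ≥ 4.25) = 1 − Φ(4.25/√t) = 1 − Φ(4.25/√6.42) = 1 − Φ(1.6773) ≈ 0.04674. Doubling: P(τ_{4.25} ≤ 6.42) ≈ 2 · 0.04674 = 0.09348 ≈ 0.0935.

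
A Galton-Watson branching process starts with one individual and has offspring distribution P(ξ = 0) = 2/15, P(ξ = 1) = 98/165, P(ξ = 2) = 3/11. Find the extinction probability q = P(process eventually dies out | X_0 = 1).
q = 22/45

The pgf is f(s) = 2/15 + 98/165·s + 3/11·s². The extinction probability q is the smallest fixed point of f in [0, 1]. Setting s = f(s):
  3/11·s² + (98/165 − 1)·s + 2/15 = 0
  3/11·s² − (2/15 + 3/11)·s + 2/15 = 0
which factors as (s − 1)·(3/11·s − 2/15) = 0, giving roots s = 1 and s = (2/15)/(3/11) = 22/45.
Mean offspring μ = 98/165 + 2·3/11 = 188/165 > 1 (supercritical), so q < 1. The extinction probability is the smaller root: q = (2/15)/(3/11) = 22/45.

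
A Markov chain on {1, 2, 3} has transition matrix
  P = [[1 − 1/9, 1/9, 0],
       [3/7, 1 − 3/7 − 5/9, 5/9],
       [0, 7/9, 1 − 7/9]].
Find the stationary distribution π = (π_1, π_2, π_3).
π = (9/13, 7/39, 5/39)

This is a birth-death chain on three states, which satisfies detailed balance: π_1 · P_{12} = π_2 · P_{21} and π_2 · P_{23} = π_3 · P_{32}.
From π_1 · 1/9 = π_2 · 3/7: π_2/π_1 = (1/9)/(3/7) = 7/27.
From π_2 · 5/9 = π_3 · 7/9: π_3/π_2 = (5/9)/(7/9) = 5/7.
Take π_1 proportional to 1; then unnormalized π = (1, 7/27, 5/27). Normalize by dividing by the sum 13/9:
  π = (9/13, 7/39, 5/39).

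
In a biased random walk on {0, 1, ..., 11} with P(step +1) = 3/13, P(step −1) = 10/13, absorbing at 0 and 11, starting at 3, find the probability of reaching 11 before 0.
P(hit 11 before 0) = (1 − (10/3)^3) / (1 − (10/3)^11) = 911979/14285688979

Let u_k denote P(reach 11 before 0 | start at k). Boundary: u_0 = 0, u_11 = 1. Recurrence: u_k = 3/13·u_{k+1} + 10/13·u_{k-1} for 1 ≤ k ≤ 10. Try u_k = A + B·r^k with r = q/p = (10/13)/(3/13) = 10/3. Substitution satisfies the recurrence; boundary conditions give:
  u_k = (1 − r^k) / (1 − r^N) = (1 − (10/3)^3) / (1 − (10/3)^11) = 911979/14285688979.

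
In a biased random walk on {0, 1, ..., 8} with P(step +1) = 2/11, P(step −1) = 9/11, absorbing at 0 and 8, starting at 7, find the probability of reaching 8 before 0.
P(hit 8 before 0) = (1 − (9/2)^7) / (1 − (9/2)^8) = 1366526/6149495

Let u_k denote P(reach 8 before 0 | start at k). Boundary: u_0 = 0, u_8 = 1. Recurrence: u_k = 2/11·u_{k+1} + 9/11·u_{k-1} for 1 ≤ k ≤ 7. Try u_k = A + B·r^k with r = q/p = (9/11)/(2/11) = 9/2. Substitution satisfies the recurrence; boundary conditions give:
  u_k = (1 − r^k) / (1 − r^N) = (1 − (9/2)^7) / (1 − (9/2)^8) = 1366526/6149495.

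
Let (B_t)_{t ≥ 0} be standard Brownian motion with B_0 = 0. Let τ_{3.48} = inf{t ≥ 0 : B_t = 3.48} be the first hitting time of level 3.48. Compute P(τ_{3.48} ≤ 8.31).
P(τ_{3.48} ≤ 8.31) = 2(1 − Φ(3.48/√8.31)) = 2(1 − Φ(1.2072)) ≈ 0.2274

By the reflection principle for standard BM, P(τ_b ≤ t) = 2 · P(B_t ≥ b). Since B_t ~ N(0, t), P(B_t ≥ 3.48) = 1 − Φ(3.48/√t) = 1 − Φ(3.48/√8.31) = 1 − Φ(1.2072) ≈ 0.11368. Doubling: P(τ_{3.48} ≤ 8.31) ≈ 2 · 0.11368 = 0.22736 ≈ 0.2274.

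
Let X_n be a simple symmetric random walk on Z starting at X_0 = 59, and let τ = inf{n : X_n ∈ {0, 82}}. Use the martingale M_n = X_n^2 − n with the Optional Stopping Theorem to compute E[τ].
E[τ] = 1357

M_n = X_n^2 − n is a martingale (since E[X_{n+1}^2 | F_n] = X_n^2 + 1). By OST (τ has finite mean in a bounded region), E[M_τ] = E[M_0] = X_0^2 − 0 = 59^2 = 3481. Also E[M_τ] = E[X_τ^2] − E[τ]. The walk exits at 0 or 82, with P(hit 82 first) = 59/82, so E[X_τ^2] = 82^2 · 59/82 + 0 = 4838. Thus E[τ] = E[X_τ^2] − E[M_τ] = 4838 − 3481 = 1357 = 59(82 − 59) = 1357.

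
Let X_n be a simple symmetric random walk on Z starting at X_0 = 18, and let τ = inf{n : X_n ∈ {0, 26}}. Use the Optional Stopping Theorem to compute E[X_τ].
E[X_τ] = 18

X_n is a martingale and τ is a bounded-mean stopping time (indeed τ is finite a.s. with bounded expectation since the walk is in a bounded region). By the OST, E[X_τ] = E[X_0] = 18. Equivalently: E[X_τ] = 26 · P(hit 26 first) + 0 · P(hit 0 first) = 26 · (18/26) = 18.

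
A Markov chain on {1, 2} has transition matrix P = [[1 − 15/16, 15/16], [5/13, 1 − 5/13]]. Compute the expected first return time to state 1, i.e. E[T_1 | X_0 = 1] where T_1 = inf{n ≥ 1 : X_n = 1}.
E[T_1 | X_0 = 1] = 1/π_1 = 55/16

For an irreducible recurrent Markov chain with stationary distribution π, E[T_i | X_0 = i] = 1/π_i (Kac's formula). Here π_1 = (5/13)/(15/16 + 5/13) = (5/13)/(275/208) = 16/55, so E[T_1 | X_0 = 1] = 1/π_1 = (15/16 + 5/13)/(5/13) = (275/208)/(5/13) = 55/16.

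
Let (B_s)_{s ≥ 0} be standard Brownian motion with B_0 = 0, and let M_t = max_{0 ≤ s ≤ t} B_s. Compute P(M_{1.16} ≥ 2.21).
P(M_{1.16} ≥ 2.21) = 2·P(B_{1.16} ≥ 2.21) = 2(1 − Φ(2.21/√1.16)) ≈ 0.0402

By the reflection principle for Brownian motion, P(M_t ≥ a) = 2 · P(B_t ≥ a) for a ≥ 0. Since B_t ~ N(0, t), P(B_t ≥ 2.21) = 1 − Φ(2.21/√t) = 1 − Φ(2.21/√1.16) = 1 − Φ(2.0519). So
  P(M_{1.16} ≥ 2.21) = 2(1 − Φ(2.0519)) ≈ 0.0402.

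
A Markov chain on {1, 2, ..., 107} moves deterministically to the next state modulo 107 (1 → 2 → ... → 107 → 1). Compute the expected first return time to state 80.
E[T_80 | X_0 = 80] = 107

The chain cycles deterministically, so starting at state 80 it returns in exactly 107 steps. Equivalently, the stationary distribution is uniform π_j = 1/107 for every state j, so by Kac's formula E[T_80] = 1/π_80 = 107.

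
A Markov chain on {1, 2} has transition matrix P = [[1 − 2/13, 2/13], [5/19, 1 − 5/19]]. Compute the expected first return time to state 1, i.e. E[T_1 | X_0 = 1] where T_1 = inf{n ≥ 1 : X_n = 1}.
E[T_1 | X_0 = 1] = 1/π_1 = 103/65

For an irreducible recurrent Markov chain with stationary distribution π, E[T_i | X_0 = i] = 1/π_i (Kac's formula). Here π_1 = (5/19)/(2/13 + 5/19) = (5/19)/(103/247) = 65/103, so E[T_1 | X_0 = 1] = 1/π_1 = (2/13 + 5/19)/(5/19) = (103/247)/(5/19) = 103/65.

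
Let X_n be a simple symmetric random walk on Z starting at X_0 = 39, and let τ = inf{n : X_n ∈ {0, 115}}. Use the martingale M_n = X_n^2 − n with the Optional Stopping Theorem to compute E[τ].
E[τ] = 2964

M_n = X_n^2 − n is a martingale (since E[X_{n+1}^2 | F_n] = X_n^2 + 1). By OST (τ has finite mean in a bounded region), E[M_τ] = E[M_0] = X_0^2 − 0 = 39^2 = 1521. Also E[M_τ] = E[X_τ^2] − E[τ]. The walk exits at 0 or 115, with P(hit 115 first) = 39/115, so E[X_τ^2] = 115^2 · 39/115 + 0 = 4485. Thus E[τ] = E[X_τ^2] − E[M_τ] = 4485 − 1521 = 2964 = 39(115 − 39) = 2964.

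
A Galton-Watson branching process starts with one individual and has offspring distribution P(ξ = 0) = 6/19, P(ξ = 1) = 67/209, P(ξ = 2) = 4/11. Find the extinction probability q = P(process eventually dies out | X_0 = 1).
q = 33/38

The pgf is f(s) = 6/19 + 67/209·s + 4/11·s². The extinction probability q is the smallest fixed point of f in [0, 1]. Setting s = f(s):
  4/11·s² + (67/209 − 1)·s + 6/19 = 0
  4/11·s² − (6/19 + 4/11)·s + 6/19 = 0
which factors as (s − 1)·(4/11·s − 6/19) = 0, giving roots s = 1 and s = (6/19)/(4/11) = 33/38.
Mean offspring μ = 67/209 + 2·4/11 = 219/209 > 1 (supercritical), so q < 1. The extinction probability is the smaller root: q = (6/19)/(4/11) = 33/38.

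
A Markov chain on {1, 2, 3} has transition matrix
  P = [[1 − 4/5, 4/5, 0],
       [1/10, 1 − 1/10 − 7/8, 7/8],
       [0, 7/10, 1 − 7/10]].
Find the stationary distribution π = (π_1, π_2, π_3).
π = (1/19, 8/19, 10/19)

This is a birth-death chain on three states, which satisfies detailed balance: π_1 · P_{12} = π_2 · P_{21} and π_2 · P_{23} = π_3 · P_{32}.
From π_1 · 4/5 = π_2 · 1/10: π_2/π_1 = (4/5)/(1/10) = 8.
From π_2 · 7/8 = π_3 · 7/10: π_3/π_2 = (7/8)/(7/10) = 5/4.
Take π_1 proportional to 1; then unnormalized π = (1, 8, 10). Normalize by dividing by the sum 19:
  π = (1/19, 8/19, 10/19).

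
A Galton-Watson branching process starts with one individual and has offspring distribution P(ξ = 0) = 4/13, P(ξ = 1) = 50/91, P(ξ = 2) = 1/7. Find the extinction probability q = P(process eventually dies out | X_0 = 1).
q = 1

Mean offspring μ = 0·4/13 + 1·50/91 + 2·1/7 = 76/91 ≤ 1. For μ ≤ 1 with offspring not concentrated at 1, the Galton-Watson process goes extinct almost surely, so q = 1.
(Algebraic check: The pgf is f(s) = 4/13 + 50/91·s + 1/7·s². The extinction probability q is the smallest fixed point of f in [0, 1]. Setting s = f(s):
  1/7·s² + (50/91 − 1)·s + 4/13 = 0
  1/7·s² − (4/13 + 1/7)·s + 4/13 = 0
which factors as (s − 1)·(1/7·s − 4/13) = 0, giving roots s = 1 and s = (4/13)/(1/7) = 28/13. Since 28/13 ≥ 1, the smallest root in [0, 1] is s = 1.)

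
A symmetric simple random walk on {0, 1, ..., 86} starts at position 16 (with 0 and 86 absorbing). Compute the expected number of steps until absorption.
E[τ | X_0 = 16] = 1120

Let v_k = E[τ | X_0 = k]. Boundary: v_0 = v_86 = 0. Recurrence: v_k = 1 + (v_{k-1} + v_{k+1})/2 for 1 ≤ k ≤ 85. The particular solution to v_k − (v_{k-1} + v_{k+1})/2 = 1 is v_k = −k^2. Adding homogeneous solution A + B k and matching boundaries gives v_k = k (86 − k). Substituting k = 16: v_16 = 16 · 70 = 1120.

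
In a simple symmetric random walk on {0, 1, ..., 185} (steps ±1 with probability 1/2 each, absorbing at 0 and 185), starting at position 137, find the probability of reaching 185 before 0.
P(hit 185 before 0) = 137/185

Let u_k = P(hit 185 before 0 | start at k). Then u_0 = 0, u_185 = 1, and u_k = u_{k-1}/2 + u_{k+1}/2 for 1 ≤ k ≤ 184. This harmonic recurrence is solved by u_k = k/185, giving u_137 = 137/185.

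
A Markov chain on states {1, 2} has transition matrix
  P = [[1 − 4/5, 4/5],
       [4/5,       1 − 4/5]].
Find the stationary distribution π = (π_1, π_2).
π_1 = 1/2, π_2 = 1/2

Solve πP = π with π_1 + π_2 = 1. From πP = π: π_1 · (1 − 4/5) + π_2 · 4/5 = π_1 ⇒ π_2 · 4/5 = π_1 · 4/5 ⇒ π_2/π_1 = (4/5)/(4/5) = 1. Together with π_1 + π_2 = 1:
  π_1 = (4/5)/(4/5 + 4/5) = (4/5)/(8/5) = 1/2,
  π_2 = (4/5)/(4/5 + 4/5) = (4/5)/(8/5) = 1/2.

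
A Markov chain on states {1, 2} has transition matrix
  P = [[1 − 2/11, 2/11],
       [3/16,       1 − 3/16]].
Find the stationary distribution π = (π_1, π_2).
π_1 = 33/65, π_2 = 32/65

Solve πP = π with π_1 + π_2 = 1. From πP = π: π_1 · (1 − 2/11) + π_2 · 3/16 = π_1 ⇒ π_2 · 3/16 = π_1 · 2/11 ⇒ π_2/π_1 = (2/11)/(3/16) = 32/33. Together with π_1 + π_2 = 1:
  π_1 = (3/16)/(2/11 + 3/16) = (3/16)/(65/176) = 33/65,
  π_2 = (2/11)/(2/11 + 3/16) = (2/11)/(65/176) = 32/65.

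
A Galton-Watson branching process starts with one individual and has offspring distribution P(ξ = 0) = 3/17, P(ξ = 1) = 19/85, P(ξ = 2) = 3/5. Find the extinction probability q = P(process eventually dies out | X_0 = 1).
q = 5/17

The pgf is f(s) = 3/17 + 19/85·s + 3/5·s². The extinction probability q is the smallest fixed point of f in [0, 1]. Setting s = f(s):
  3/5·s² + (19/85 − 1)·s + 3/17 = 0
  3/5·s² − (3/17 + 3/5)·s + 3/17 = 0
which factors as (s − 1)·(3/5·s − 3/17) = 0, giving roots s = 1 and s = (3/17)/(3/5) = 5/17.
Mean offspring μ = 19/85 + 2·3/5 = 121/85 > 1 (supercritical), so q < 1. The extinction probability is the smaller root: q = (3/17)/(3/5) = 5/17.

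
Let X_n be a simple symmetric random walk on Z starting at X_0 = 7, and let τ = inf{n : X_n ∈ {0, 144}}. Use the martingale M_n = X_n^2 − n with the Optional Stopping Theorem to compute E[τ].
E[τ] = 959

M_n = X_n^2 − n is a martingale (since E[X_{n+1}^2 | F_n] = X_n^2 + 1). By OST (τ has finite mean in a bounded region), E[M_τ] = E[M_0] = X_0^2 − 0 = 7^2 = 49. Also E[M_τ] = E[X_τ^2] − E[τ]. The walk exits at 0 or 144, with P(hit 144 first) = 7/144, so E[X_τ^2] = 144^2 · 7/144 + 0 = 1008. Thus E[τ] = E[X_τ^2] − E[M_τ] = 1008 − 49 = 959 = 7(144 − 7) = 959.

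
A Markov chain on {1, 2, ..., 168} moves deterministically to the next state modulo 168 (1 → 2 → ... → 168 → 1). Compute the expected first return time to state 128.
E[T_128 | X_0 = 128] = 168

The chain cycles deterministically, so starting at state 128 it returns in exactly 168 steps. Equivalently, the stationary distribution is uniform π_j = 1/168 for every state j, so by Kac's formula E[T_128] = 1/π_128 = 168.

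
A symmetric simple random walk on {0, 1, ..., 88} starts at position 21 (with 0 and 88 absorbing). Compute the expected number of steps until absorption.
E[τ | X_0 = 21] = 1407

Let v_k = E[τ | X_0 = k]. Boundary: v_0 = v_88 = 0. Recurrence: v_k = 1 + (v_{k-1} + v_{k+1})/2 for 1 ≤ k ≤ 87. The particular solution to v_k − (v_{k-1} + v_{k+1})/2 = 1 is v_k = −k^2. Adding homogeneous solution A + B k and matching boundaries gives v_k = k (88 − k). Substituting k = 21: v_21 = 21 · 67 = 1407.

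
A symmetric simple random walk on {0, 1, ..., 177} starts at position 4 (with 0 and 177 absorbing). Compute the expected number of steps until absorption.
E[τ | X_0 = 4] = 692

Let v_k = E[τ | X_0 = k]. Boundary: v_0 = v_177 = 0. Recurrence: v_k = 1 + (v_{k-1} + v_{k+1})/2 for 1 ≤ k ≤ 176. The particular solution to v_k − (v_{k-1} + v_{k+1})/2 = 1 is v_k = −k^2. Adding homogeneous solution A + B k and matching boundaries gives v_k = k (177 − k). Substituting k = 4: v_4 = 4 · 173 = 692.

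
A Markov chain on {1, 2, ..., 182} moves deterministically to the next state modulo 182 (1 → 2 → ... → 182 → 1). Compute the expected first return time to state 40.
E[T_40 | X_0 = 40] = 182

The chain cycles deterministically, so starting at state 40 it returns in exactly 182 steps. Equivalently, the stationary distribution is uniform π_j = 1/182 for every state j, so by Kac's formula E[T_40] = 1/π_40 = 182.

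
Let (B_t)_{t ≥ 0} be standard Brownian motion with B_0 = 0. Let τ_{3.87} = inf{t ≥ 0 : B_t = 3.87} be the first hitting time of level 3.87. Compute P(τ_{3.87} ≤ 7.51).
P(τ_{3.87} ≤ 7.51) = 2(1 − Φ(3.87/√7.51)) = 2(1 − Φ(1.4122)) ≈ 0.1579

By the reflection principle for standard BM, P(τ_b ≤ t) = 2 · P(B_t ≥ b). Since B_t ~ N(0, t), P(B_t ≥ 3.87) = 1 − Φ(3.87/√t) = 1 − Φ(3.87/√7.51) = 1 − Φ(1.4122) ≈ 0.07895. Doubling: P(τ_{3.87} ≤ 7.51) ≈ 2 · 0.07895 = 0.15790 ≈ 0.1579.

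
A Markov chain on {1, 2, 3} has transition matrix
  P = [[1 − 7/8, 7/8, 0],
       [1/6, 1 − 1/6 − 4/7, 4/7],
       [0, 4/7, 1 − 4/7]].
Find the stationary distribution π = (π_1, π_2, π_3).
π = (2/23, 21/46, 21/46)

This is a birth-death chain on three states, which satisfies detailed balance: π_1 · P_{12} = π_2 · P_{21} and π_2 · P_{23} = π_3 · P_{32}.
From π_1 · 7/8 = π_2 · 1/6: π_2/π_1 = (7/8)/(1/6) = 21/4.
From π_2 · 4/7 = π_3 · 4/7: π_3/π_2 = (4/7)/(4/7) = 1.
Take π_1 proportional to 1; then unnormalized π = (1, 21/4, 21/4). Normalize by dividing by the sum 23/2:
  π = (2/23, 21/46, 21/46).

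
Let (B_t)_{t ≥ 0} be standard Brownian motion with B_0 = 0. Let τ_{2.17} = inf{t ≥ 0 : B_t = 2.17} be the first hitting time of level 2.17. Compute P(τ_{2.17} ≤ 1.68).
P(τ_{2.17} ≤ 1.68) = 2(1 − Φ(2.17/√1.68)) = 2(1 − Φ(1.6742)) ≈ 0.0941

By the reflection principle for standard BM, P(τ_b ≤ t) = 2 · P(B_t ≥ b). Since B_t ~ N(0, t), P(B_t ≥ 2.17) = 1 − Φ(2.17/√t) = 1 − Φ(2.17/√1.68) = 1 − Φ(1.6742) ≈ 0.04705. Doubling: P(τ_{2.17} ≤ 1.68) ≈ 2 · 0.04705 = 0.09410 ≈ 0.0941.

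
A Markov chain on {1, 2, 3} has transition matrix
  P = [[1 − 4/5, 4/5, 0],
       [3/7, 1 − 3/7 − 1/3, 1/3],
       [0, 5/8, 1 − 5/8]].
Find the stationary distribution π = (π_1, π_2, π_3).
π = (225/869, 420/869, 224/869)

This is a birth-death chain on three states, which satisfies detailed balance: π_1 · P_{12} = π_2 · P_{21} and π_2 · P_{23} = π_3 · P_{32}.
From π_1 · 4/5 = π_2 · 3/7: π_2/π_1 = (4/5)/(3/7) = 28/15.
From π_2 · 1/3 = π_3 · 5/8: π_3/π_2 = (1/3)/(5/8) = 8/15.
Take π_1 proportional to 1; then unnormalized π = (1, 28/15, 224/225). Normalize by dividing by the sum 869/225:
  π = (225/869, 420/869, 224/869).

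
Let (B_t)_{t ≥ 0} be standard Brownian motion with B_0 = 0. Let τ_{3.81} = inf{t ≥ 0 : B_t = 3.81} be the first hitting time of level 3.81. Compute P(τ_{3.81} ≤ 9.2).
P(τ_{3.81} ≤ 9.2) = 2(1 − Φ(3.81/√9.2)) = 2(1 − Φ(1.2561)) ≈ 0.2091

By the reflection principle for standard BM, P(τ_b ≤ t) = 2 · P(B_t ≥ b). Since B_t ~ N(0, t), P(B_t ≥ 3.81) = 1 − Φ(3.81/√t) = 1 − Φ(3.81/√9.2) = 1 − Φ(1.2561) ≈ 0.10454. Doubling: P(τ_{3.81} ≤ 9.2) ≈ 2 · 0.10454 = 0.20908 ≈ 0.2091.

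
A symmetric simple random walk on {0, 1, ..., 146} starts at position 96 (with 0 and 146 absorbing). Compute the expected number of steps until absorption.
E[τ | X_0 = 96] = 4800

Let v_k = E[τ | X_0 = k]. Boundary: v_0 = v_146 = 0. Recurrence: v_k = 1 + (v_{k-1} + v_{k+1})/2 for 1 ≤ k ≤ 145. The particular solution to v_k − (v_{k-1} + v_{k+1})/2 = 1 is v_k = −k^2. Adding homogeneous solution A + B k and matching boundaries gives v_k = k (146 − k). Substituting k = 96: v_96 = 96 · 50 = 4800.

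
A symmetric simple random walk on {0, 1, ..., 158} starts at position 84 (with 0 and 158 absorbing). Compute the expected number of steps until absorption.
E[τ | X_0 = 84] = 6216

Let v_k = E[τ | X_0 = k]. Boundary: v_0 = v_158 = 0. Recurrence: v_k = 1 + (v_{k-1} + v_{k+1})/2 for 1 ≤ k ≤ 157. The particular solution to v_k − (v_{k-1} + v_{k+1})/2 = 1 is v_k = −k^2. Adding homogeneous solution A + B k and matching boundaries gives v_k = k (158 − k). Substituting k = 84: v_84 = 84 · 74 = 6216.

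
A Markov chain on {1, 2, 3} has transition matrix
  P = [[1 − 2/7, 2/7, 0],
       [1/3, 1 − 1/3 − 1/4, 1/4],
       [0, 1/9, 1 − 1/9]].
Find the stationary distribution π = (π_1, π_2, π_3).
π = (14/53, 12/53, 27/53)

This is a birth-death chain on three states, which satisfies detailed balance: π_1 · P_{12} = π_2 · P_{21} and π_2 · P_{23} = π_3 · P_{32}.
From π_1 · 2/7 = π_2 · 1/3: π_2/π_1 = (2/7)/(1/3) = 6/7.
From π_2 · 1/4 = π_3 · 1/9: π_3/π_2 = (1/4)/(1/9) = 9/4.
Take π_1 proportional to 1; then unnormalized π = (1, 6/7, 27/14). Normalize by dividing by the sum 53/14:
  π = (14/53, 12/53, 27/53).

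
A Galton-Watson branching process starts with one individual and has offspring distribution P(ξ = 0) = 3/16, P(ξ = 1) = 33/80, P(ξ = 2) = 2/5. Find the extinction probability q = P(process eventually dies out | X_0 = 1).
q = 15/32

The pgf is f(s) = 3/16 + 33/80·s + 2/5·s². The extinction probability q is the smallest fixed point of f in [0, 1]. Setting s = f(s):
  2/5·s² + (33/80 − 1)·s + 3/16 = 0
  2/5·s² − (3/16 + 2/5)·s + 3/16 = 0
which factors as (s − 1)·(2/5·s − 3/16) = 0, giving roots s = 1 and s = (3/16)/(2/5) = 15/32.
Mean offspring μ = 33/80 + 2·2/5 = 97/80 > 1 (supercritical), so q < 1. The extinction probability is the smaller root: q = (3/16)/(2/5) = 15/32.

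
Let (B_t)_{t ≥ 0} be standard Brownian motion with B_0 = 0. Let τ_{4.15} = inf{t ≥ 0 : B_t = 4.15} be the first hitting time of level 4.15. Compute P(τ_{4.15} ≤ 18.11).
P(τ_{4.15} ≤ 18.11) = 2(1 − Φ(4.15/√18.11)) = 2(1 − Φ(0.9752)) ≈ 0.3295

By the reflection principle for standard BM, P(τ_b ≤ t) = 2 · P(B_t ≥ b). Since B_t ~ N(0, t), P(B_t ≥ 4.15) = 1 − Φ(4.15/√t) = 1 − Φ(4.15/√18.11) = 1 − Φ(0.9752) ≈ 0.16473. Doubling: P(τ_{4.15} ≤ 18.11) ≈ 2 · 0.16473 = 0.32946 ≈ 0.3295.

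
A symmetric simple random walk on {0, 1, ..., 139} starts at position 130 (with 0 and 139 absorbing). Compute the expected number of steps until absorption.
E[τ | X_0 = 130] = 1170

Let v_k = E[τ | X_0 = k]. Boundary: v_0 = v_139 = 0. Recurrence: v_k = 1 + (v_{k-1} + v_{k+1})/2 for 1 ≤ k ≤ 138. The particular solution to v_k − (v_{k-1} + v_{k+1})/2 = 1 is v_k = −k^2. Adding homogeneous solution A + B k and matching boundaries gives v_k = k (139 − k). Substituting k = 130: v_130 = 130 · 9 = 1170.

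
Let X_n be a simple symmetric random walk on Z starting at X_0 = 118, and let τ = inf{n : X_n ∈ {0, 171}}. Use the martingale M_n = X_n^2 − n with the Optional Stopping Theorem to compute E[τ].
E[τ] = 6254

M_n = X_n^2 − n is a martingale (since E[X_{n+1}^2 | F_n] = X_n^2 + 1). By OST (τ has finite mean in a bounded region), E[M_τ] = E[M_0] = X_0^2 − 0 = 118^2 = 13924. Also E[M_τ] = E[X_τ^2] − E[τ]. The walk exits at 0 or 171, with P(hit 171 first) = 118/171, so E[X_τ^2] = 171^2 · 118/171 + 0 = 20178. Thus E[τ] = E[X_τ^2] − E[M_τ] = 20178 − 13924 = 6254 = 118(171 − 118) = 6254.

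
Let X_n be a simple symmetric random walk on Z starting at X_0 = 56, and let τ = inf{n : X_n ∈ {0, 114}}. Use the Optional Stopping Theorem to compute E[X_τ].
E[X_τ] = 56

X_n is a martingale and τ is a bounded-mean stopping time (indeed τ is finite a.s. with bounded expectation since the walk is in a bounded region). By the OST, E[X_τ] = E[X_0] = 56. Equivalently: E[X_τ] = 114 · P(hit 114 first) + 0 · P(hit 0 first) = 114 · (56/114) = 56.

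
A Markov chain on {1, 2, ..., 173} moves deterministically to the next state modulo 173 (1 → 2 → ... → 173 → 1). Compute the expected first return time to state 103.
E[T_103 | X_0 = 103] = 173

The chain cycles deterministically, so starting at state 103 it returns in exactly 173 steps. Equivalently, the stationary distribution is uniform π_j = 1/173 for every state j, so by Kac's formula E[T_103] = 1/π_103 = 173.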